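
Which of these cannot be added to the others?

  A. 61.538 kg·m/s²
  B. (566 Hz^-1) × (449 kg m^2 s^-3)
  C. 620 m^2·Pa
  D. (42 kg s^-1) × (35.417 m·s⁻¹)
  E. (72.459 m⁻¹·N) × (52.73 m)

Expand each in SI base units:
  A. kg·m·s⁻²
  B. [s] · [kg·m²·s⁻³] = kg·m²·s⁻²
  C. Pa·m² = N·m⁻²·m² = kg·m·s⁻²
  D. [kg·s⁻¹] · [m·s⁻¹] = kg·m·s⁻²
  E. [kg·s⁻²] · [m] = kg·m·s⁻²
All reduce to kg·m·s⁻² except B., which is kg·m²·s⁻².

B.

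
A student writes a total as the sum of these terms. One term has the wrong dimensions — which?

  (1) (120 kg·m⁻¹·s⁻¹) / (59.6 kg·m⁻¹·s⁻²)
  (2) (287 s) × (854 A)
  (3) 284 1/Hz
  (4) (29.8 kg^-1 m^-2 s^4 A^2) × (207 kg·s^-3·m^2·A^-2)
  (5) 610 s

(2)

Dimensions:
  (1) [kg·m⁻¹·s⁻¹] / [kg·m⁻¹·s⁻²] = s
  (2) [s] · [A] = s·A
  (3) Hz⁻¹ = (s⁻¹)⁻¹ = s
  (4) [kg⁻¹·m⁻²·s⁴·A²] · [kg·m²·s⁻³·A⁻²] = s
  (5) s
All reduce to s except (2), which is s·A.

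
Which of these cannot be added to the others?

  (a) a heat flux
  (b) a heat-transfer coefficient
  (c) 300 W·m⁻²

(b)

Work out the base dimensions of each:
  (a) [heat flux] = kg·s⁻³
  (b) [heat-transfer coefficient] = kg·s⁻³·K⁻¹
  (c) W·m⁻² = J·s⁻¹·m⁻² = kg·s⁻³
All reduce to kg·s⁻³ except (b), which is kg·s⁻³·K⁻¹.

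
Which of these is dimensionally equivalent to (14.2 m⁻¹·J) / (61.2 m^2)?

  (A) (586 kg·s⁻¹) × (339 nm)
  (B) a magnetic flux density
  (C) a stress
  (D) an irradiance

(C)

Reference: [kg·m·s⁻²] / [m²] = kg·m⁻¹·s⁻².
Each option:
  (A) [kg·s⁻¹] · [m] = kg·m·s⁻¹
  (B) [magnetic flux density] = kg·s⁻²·A⁻¹
  (C) [stress] = kg·m⁻¹·s⁻²  ← same
  (D) [irradiance] = kg·s⁻³
Only (C) matches kg·m⁻¹·s⁻².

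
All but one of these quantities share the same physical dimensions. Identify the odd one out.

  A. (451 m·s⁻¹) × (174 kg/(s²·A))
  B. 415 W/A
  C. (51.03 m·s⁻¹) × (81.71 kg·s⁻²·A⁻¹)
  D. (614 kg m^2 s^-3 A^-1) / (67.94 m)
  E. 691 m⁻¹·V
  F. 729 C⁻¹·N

Reduce each to base SI dimensions:
  A. [m·s⁻¹] · [kg·s⁻²·A⁻¹] = kg·m·s⁻³·A⁻¹
  B. W·A⁻¹ = J·s⁻¹·A⁻¹ = kg·m²·s⁻³·A⁻¹
  C. [m·s⁻¹] · [kg·s⁻²·A⁻¹] = kg·m·s⁻³·A⁻¹
  D. [kg·m²·s⁻³·A⁻¹] / [m] = kg·m·s⁻³·A⁻¹
  E. V·m⁻¹ = J·C⁻¹·m⁻¹ = kg·m·s⁻³·A⁻¹
  F. N·C⁻¹ = kg·m·s⁻²·(s·A)⁻¹ = kg·m·s⁻³·A⁻¹
All reduce to kg·m·s⁻³·A⁻¹ except B., which is kg·m²·s⁻³·A⁻¹.

B.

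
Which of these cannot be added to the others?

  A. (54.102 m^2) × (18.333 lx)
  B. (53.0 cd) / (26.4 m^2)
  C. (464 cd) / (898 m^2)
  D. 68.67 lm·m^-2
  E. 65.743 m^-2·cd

A.

Reduce each to base SI dimensions:
  A. [m²] · [m⁻²·cd] = cd
  B. [cd] / [m²] = m⁻²·cd
  C. [cd] / [m²] = m⁻²·cd
  D. lm·m⁻² = cd·m⁻² = m⁻²·cd
  E. cd·m⁻² = m⁻²·cd
All reduce to m⁻²·cd except A., which is cd.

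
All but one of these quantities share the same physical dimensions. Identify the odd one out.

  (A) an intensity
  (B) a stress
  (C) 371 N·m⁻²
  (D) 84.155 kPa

Work out the base dimensions of each:
  (A) [intensity] = kg·s⁻³
  (B) [stress] = kg·m⁻¹·s⁻²
  (C) N·m⁻² = kg·m·s⁻²·m⁻² = kg·m⁻¹·s⁻²
  (D) Pa = N·m⁻² = kg·m⁻¹·s⁻²
All reduce to kg·m⁻¹·s⁻² except (A), which is kg·s⁻³.

(A)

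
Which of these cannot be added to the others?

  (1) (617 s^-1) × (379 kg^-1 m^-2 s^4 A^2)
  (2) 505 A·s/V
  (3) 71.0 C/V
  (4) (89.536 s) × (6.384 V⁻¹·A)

(1)

Expand each in SI base units:
  (1) [s⁻¹] · [kg⁻¹·m⁻²·s⁴·A²] = kg⁻¹·m⁻²·s³·A²
  (2) A·s·V⁻¹ = A·s·(J·C⁻¹)⁻¹ = kg⁻¹·m⁻²·s⁴·A²
  (3) C·V⁻¹ = s·A·(J·C⁻¹)⁻¹ = kg⁻¹·m⁻²·s⁴·A²
  (4) [s] · [kg⁻¹·m⁻²·s³·A²] = kg⁻¹·m⁻²·s⁴·A²
All reduce to kg⁻¹·m⁻²·s⁴·A² except (1), which is kg⁻¹·m⁻²·s³·A².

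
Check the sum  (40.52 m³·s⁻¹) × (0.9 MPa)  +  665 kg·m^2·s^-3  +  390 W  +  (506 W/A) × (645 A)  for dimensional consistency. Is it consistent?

Expand each in SI base units:
  (40.52 m³·s⁻¹) × (0.9 MPa):  [m³·s⁻¹] · [kg·m⁻¹·s⁻²] = kg·m²·s⁻³
  665 kg·m^2·s^-3:  kg·m²·s⁻³
  390 W:  W = J·s⁻¹ = kg·m²·s⁻³
  (506 W/A) × (645 A):  [kg·m²·s⁻³·A⁻¹] · [A] = kg·m²·s⁻³
Every term reduces to kg·m²·s⁻³.

Yes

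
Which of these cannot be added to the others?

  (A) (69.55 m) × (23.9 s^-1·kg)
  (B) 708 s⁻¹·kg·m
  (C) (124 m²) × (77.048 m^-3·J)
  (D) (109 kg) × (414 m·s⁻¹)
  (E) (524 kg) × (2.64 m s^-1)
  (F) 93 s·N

(C)

In SI base units:
  (A) [m] · [kg·s⁻¹] = kg·m·s⁻¹
  (B) kg·m·s⁻¹
  (C) [m²] · [kg·m⁻¹·s⁻²] = kg·m·s⁻²
  (D) [kg] · [m·s⁻¹] = kg·m·s⁻¹
  (E) [kg] · [m·s⁻¹] = kg·m·s⁻¹
  (F) N·s = kg·m·s⁻²·s = kg·m·s⁻¹
All reduce to kg·m·s⁻¹ except (C), which is kg·m·s⁻².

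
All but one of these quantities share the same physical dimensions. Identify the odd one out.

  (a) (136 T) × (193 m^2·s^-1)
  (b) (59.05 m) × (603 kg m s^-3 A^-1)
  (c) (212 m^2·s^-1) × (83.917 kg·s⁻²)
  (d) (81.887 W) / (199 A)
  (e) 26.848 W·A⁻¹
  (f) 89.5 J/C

In SI base units:
  (a) [kg·s⁻²·A⁻¹] · [m²·s⁻¹] = kg·m²·s⁻³·A⁻¹
  (b) [m] · [kg·m·s⁻³·A⁻¹] = kg·m²·s⁻³·A⁻¹
  (c) [m²·s⁻¹] · [kg·s⁻²] = kg·m²·s⁻³
  (d) [kg·m²·s⁻³] / [A] = kg·m²·s⁻³·A⁻¹
  (e) W·A⁻¹ = J·s⁻¹·A⁻¹ = kg·m²·s⁻³·A⁻¹
  (f) J·C⁻¹ = N·m·(s·A)⁻¹ = kg·m²·s⁻³·A⁻¹
All reduce to kg·m²·s⁻³·A⁻¹ except (c), which is kg·m²·s⁻³.

(c)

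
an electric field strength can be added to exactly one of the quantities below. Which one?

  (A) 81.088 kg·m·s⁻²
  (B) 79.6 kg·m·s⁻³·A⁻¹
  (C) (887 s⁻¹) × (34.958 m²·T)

Reference: [electric field strength] = kg·m·s⁻³·A⁻¹.
Each option:
  (A) kg·m·s⁻²
  (B) kg·m·s⁻³·A⁻¹  ← same
  (C) [s⁻¹] · [kg·m²·s⁻²·A⁻¹] = kg·m²·s⁻³·A⁻¹
Only (B) matches kg·m·s⁻³·A⁻¹.

(B)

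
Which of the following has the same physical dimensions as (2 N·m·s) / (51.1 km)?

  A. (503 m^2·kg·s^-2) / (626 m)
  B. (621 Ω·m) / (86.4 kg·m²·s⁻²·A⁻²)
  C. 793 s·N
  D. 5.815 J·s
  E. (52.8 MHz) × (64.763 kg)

Reference: [kg·m²·s⁻¹] / [m] = kg·m·s⁻¹.
Each option:
  A. [kg·m²·s⁻²] / [m] = kg·m·s⁻²
  B. [kg·m³·s⁻³·A⁻²] / [kg·m²·s⁻²·A⁻²] = m·s⁻¹
  C. N·s = kg·m·s⁻²·s = kg·m·s⁻¹  ← same
  D. J·s = N·m·s = kg·m²·s⁻¹
  E. [s⁻¹] · [kg] = kg·s⁻¹
Only C. matches kg·m·s⁻¹.

C.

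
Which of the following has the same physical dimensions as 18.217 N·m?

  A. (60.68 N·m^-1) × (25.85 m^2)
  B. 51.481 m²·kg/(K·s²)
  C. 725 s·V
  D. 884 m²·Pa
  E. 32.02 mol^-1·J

A.

Reference: N·m = kg·m·s⁻²·m = kg·m²·s⁻².
Each option:
  A. [kg·s⁻²] · [m²] = kg·m²·s⁻²  ← same
  B. kg·m²·s⁻²·K⁻¹
  C. V·s = J·C⁻¹·s = kg·m²·s⁻²·A⁻¹
  D. Pa·m² = N·m⁻²·m² = kg·m·s⁻²
  E. J·mol⁻¹ = N·m·mol⁻¹ = kg·m²·s⁻²·mol⁻¹
Only A. matches kg·m²·s⁻².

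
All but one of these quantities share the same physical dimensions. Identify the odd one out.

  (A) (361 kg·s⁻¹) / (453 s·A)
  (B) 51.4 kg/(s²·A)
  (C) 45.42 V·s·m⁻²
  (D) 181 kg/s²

(D)

Reduce each to base SI dimensions:
  (A) [kg·s⁻¹] / [s·A] = kg·s⁻²·A⁻¹
  (B) kg·s⁻²·A⁻¹
  (C) V·s·m⁻² = J·C⁻¹·s·m⁻² = kg·s⁻²·A⁻¹
  (D) kg·s⁻²
All reduce to kg·s⁻²·A⁻¹ except (D), which is kg·s⁻².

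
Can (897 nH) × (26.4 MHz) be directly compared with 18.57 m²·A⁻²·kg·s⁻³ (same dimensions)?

Dimensions:
  (897 nH) × (26.4 MHz):  [kg·m²·s⁻²·A⁻²] · [s⁻¹] = kg·m²·s⁻³·A⁻²
  18.57 m²·A⁻²·kg·s⁻³:  kg·m²·s⁻³·A⁻²
Both are kg·m²·s⁻³·A⁻², so they have the same dimensions and can be added.

Yes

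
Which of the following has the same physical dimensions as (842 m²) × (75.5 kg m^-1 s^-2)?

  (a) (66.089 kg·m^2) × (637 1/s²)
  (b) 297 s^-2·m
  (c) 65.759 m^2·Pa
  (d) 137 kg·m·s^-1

(c)

Reference: [m²] · [kg·m⁻¹·s⁻²] = kg·m·s⁻².
Each option:
  (a) [kg·m²] · [s⁻²] = kg·m²·s⁻²
  (b) m·s⁻²
  (c) Pa·m² = N·m⁻²·m² = kg·m·s⁻²  ← same
  (d) kg·m·s⁻¹
Only (c) matches kg·m·s⁻².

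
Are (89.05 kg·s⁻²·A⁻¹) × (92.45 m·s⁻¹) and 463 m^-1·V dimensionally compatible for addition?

Dimensions:
  (89.05 kg·s⁻²·A⁻¹) × (92.45 m·s⁻¹):  [kg·s⁻²·A⁻¹] · [m·s⁻¹] = kg·m·s⁻³·A⁻¹
  463 m^-1·V:  V·m⁻¹ = J·C⁻¹·m⁻¹ = kg·m·s⁻³·A⁻¹
Both are kg·m·s⁻³·A⁻¹, so they have the same dimensions and can be added.

Yes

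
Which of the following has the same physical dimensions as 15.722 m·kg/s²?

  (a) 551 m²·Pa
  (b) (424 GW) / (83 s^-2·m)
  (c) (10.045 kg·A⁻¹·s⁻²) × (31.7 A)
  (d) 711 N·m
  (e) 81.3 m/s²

Reference: kg·m·s⁻².
Each option:
  (a) Pa·m² = N·m⁻²·m² = kg·m·s⁻²  ← same
  (b) [kg·m²·s⁻³] / [m·s⁻²] = kg·m·s⁻¹
  (c) [kg·s⁻²·A⁻¹] · [A] = kg·s⁻²
  (d) N·m = kg·m·s⁻²·m = kg·m²·s⁻²
  (e) m·s⁻²
Only (a) matches kg·m·s⁻².

(a)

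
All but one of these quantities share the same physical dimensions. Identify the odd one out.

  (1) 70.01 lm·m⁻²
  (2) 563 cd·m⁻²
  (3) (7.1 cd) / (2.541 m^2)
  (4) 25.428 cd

(4)

Reduce each to base SI dimensions:
  (1) lm·m⁻² = cd·m⁻² = m⁻²·cd
  (2) cd·m⁻² = m⁻²·cd
  (3) [cd] / [m²] = m⁻²·cd
  (4) cd
All reduce to m⁻²·cd except (4), which is cd.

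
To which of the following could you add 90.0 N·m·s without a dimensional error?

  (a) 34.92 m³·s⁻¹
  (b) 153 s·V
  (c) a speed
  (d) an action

Reference: N·m·s = kg·m·s⁻²·m·s = kg·m²·s⁻¹.
Each option:
  (a) m³·s⁻¹
  (b) V·s = J·C⁻¹·s = kg·m²·s⁻²·A⁻¹
  (c) [speed] = m·s⁻¹
  (d) [action] = kg·m²·s⁻¹  ← same
Only (d) matches kg·m²·s⁻¹.

(d)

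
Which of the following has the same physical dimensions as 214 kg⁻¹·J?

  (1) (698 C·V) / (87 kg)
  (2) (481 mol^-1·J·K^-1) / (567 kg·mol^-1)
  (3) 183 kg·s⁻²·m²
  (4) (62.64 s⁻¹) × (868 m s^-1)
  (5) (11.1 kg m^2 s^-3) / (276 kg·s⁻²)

Reference: J·kg⁻¹ = N·m·kg⁻¹ = m²·s⁻².
Each option:
  (1) [kg·m²·s⁻²] / [kg] = m²·s⁻²  ← same
  (2) [kg·m²·s⁻²·K⁻¹·mol⁻¹] / [kg·mol⁻¹] = m²·s⁻²·K⁻¹
  (3) kg·m²·s⁻²
  (4) [s⁻¹] · [m·s⁻¹] = m·s⁻²
  (5) [kg·m²·s⁻³] / [kg·s⁻²] = m²·s⁻¹
Only (1) matches m²·s⁻².

(1)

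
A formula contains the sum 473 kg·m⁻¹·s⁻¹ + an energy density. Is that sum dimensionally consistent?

Dimensions:
  473 kg·m⁻¹·s⁻¹:  kg·m⁻¹·s⁻¹
  an energy density:  [energy density] = kg·m⁻¹·s⁻²
kg·m⁻¹·s⁻¹ ≠ kg·m⁻¹·s⁻², so they cannot be added.

No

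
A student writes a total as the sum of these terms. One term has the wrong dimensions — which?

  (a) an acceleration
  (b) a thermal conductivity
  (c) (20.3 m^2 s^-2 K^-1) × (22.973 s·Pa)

Work out the base dimensions of each:
  (a) [acceleration] = m·s⁻²
  (b) [thermal conductivity] = kg·m·s⁻³·K⁻¹
  (c) [m²·s⁻²·K⁻¹] · [kg·m⁻¹·s⁻¹] = kg·m·s⁻³·K⁻¹
All reduce to kg·m·s⁻³·K⁻¹ except (a), which is m·s⁻².

(a)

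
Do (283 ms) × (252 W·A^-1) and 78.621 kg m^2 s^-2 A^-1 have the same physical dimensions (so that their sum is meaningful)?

Dimensions:
  (283 ms) × (252 W·A^-1):  [s] · [kg·m²·s⁻³·A⁻¹] = kg·m²·s⁻²·A⁻¹
  78.621 kg m^2 s^-2 A^-1:  kg·m²·s⁻²·A⁻¹
Both are kg·m²·s⁻²·A⁻¹, so they have the same dimensions and can be added.

Yes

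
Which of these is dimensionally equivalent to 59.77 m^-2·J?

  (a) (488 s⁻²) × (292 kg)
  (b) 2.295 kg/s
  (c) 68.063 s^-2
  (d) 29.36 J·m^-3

Reference: J·m⁻² = N·m·m⁻² = kg·s⁻².
Each option:
  (a) [s⁻²] · [kg] = kg·s⁻²  ← same
  (b) kg·s⁻¹
  (c) s⁻²
  (d) J·m⁻³ = N·m·m⁻³ = kg·m⁻¹·s⁻²
Only (a) matches kg·s⁻².

(a)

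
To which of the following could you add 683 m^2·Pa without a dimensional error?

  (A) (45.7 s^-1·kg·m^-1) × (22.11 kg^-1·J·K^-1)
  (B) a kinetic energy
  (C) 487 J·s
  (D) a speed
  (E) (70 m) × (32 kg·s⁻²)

Reference: Pa·m² = N·m⁻²·m² = kg·m·s⁻².
Each option:
  (A) [kg·m⁻¹·s⁻¹] · [m²·s⁻²·K⁻¹] = kg·m·s⁻³·K⁻¹
  (B) [kinetic energy] = kg·m²·s⁻²
  (C) J·s = N·m·s = kg·m²·s⁻¹
  (D) [speed] = m·s⁻¹
  (E) [m] · [kg·s⁻²] = kg·m·s⁻²  ← same
Only (E) matches kg·m·s⁻².

(E)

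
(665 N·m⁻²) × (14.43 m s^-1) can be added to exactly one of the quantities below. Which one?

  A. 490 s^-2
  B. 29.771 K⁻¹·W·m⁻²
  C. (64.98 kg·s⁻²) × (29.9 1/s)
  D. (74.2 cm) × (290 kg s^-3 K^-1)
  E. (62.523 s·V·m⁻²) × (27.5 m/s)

Reference: [kg·m⁻¹·s⁻²] · [m·s⁻¹] = kg·s⁻³.
Each option:
  A. s⁻²
  B. W·m⁻²·K⁻¹ = J·s⁻¹·m⁻²·K⁻¹ = kg·s⁻³·K⁻¹
  C. [kg·s⁻²] · [s⁻¹] = kg·s⁻³  ← same
  D. [m] · [kg·s⁻³·K⁻¹] = kg·m·s⁻³·K⁻¹
  E. [kg·s⁻²·A⁻¹] · [m·s⁻¹] = kg·m·s⁻³·A⁻¹
Only C. matches kg·s⁻³.

C.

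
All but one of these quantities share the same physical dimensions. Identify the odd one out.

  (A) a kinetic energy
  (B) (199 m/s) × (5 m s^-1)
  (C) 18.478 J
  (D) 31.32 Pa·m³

Work out the base dimensions of each:
  (A) [kinetic energy] = kg·m²·s⁻²
  (B) [m·s⁻¹] · [m·s⁻¹] = m²·s⁻²
  (C) J = N·m = kg·m²·s⁻²
  (D) Pa·m³ = N·m⁻²·m³ = kg·m²·s⁻²
All reduce to kg·m²·s⁻² except (B), which is m²·s⁻².

(B)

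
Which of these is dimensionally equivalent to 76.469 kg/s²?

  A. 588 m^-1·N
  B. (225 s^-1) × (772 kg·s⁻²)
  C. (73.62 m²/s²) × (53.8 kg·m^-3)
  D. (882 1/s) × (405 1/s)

A.

Reference: kg·s⁻².
Each option:
  A. N·m⁻¹ = kg·m·s⁻²·m⁻¹ = kg·s⁻²  ← same
  B. [s⁻¹] · [kg·s⁻²] = kg·s⁻³
  C. [m²·s⁻²] · [kg·m⁻³] = kg·m⁻¹·s⁻²
  D. [s⁻¹] · [s⁻¹] = s⁻²
Only A. matches kg·s⁻².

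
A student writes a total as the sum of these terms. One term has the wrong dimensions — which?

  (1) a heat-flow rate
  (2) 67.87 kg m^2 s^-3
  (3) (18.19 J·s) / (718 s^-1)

Dimensions:
  (1) [heat-flow rate] = kg·m²·s⁻³
  (2) kg·m²·s⁻³
  (3) [kg·m²·s⁻¹] / [s⁻¹] = kg·m²
All reduce to kg·m²·s⁻³ except (3), which is kg·m².

(3)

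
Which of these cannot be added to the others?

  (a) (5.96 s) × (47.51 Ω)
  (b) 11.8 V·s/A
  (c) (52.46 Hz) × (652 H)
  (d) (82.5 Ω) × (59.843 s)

Reduce each to base SI dimensions:
  (a) [s] · [kg·m²·s⁻³·A⁻²] = kg·m²·s⁻²·A⁻²
  (b) V·s·A⁻¹ = J·C⁻¹·s·A⁻¹ = kg·m²·s⁻²·A⁻²
  (c) [s⁻¹] · [kg·m²·s⁻²·A⁻²] = kg·m²·s⁻³·A⁻²
  (d) [kg·m²·s⁻³·A⁻²] · [s] = kg·m²·s⁻²·A⁻²
All reduce to kg·m²·s⁻²·A⁻² except (c), which is kg·m²·s⁻³·A⁻².

(c)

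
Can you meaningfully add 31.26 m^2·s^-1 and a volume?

No

In SI base units:
  31.26 m^2·s^-1:  m²·s⁻¹
  a volume:  [volume] = m³
m²·s⁻¹ ≠ m³, so they cannot be added.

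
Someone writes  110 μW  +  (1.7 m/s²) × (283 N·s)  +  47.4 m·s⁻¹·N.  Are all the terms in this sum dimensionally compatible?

Expand each in SI base units:
  110 μW:  W = J·s⁻¹ = kg·m²·s⁻³
  (1.7 m/s²) × (283 N·s):  [m·s⁻²] · [kg·m·s⁻¹] = kg·m²·s⁻³
  47.4 m·s⁻¹·N:  N·m·s⁻¹ = kg·m·s⁻²·m·s⁻¹ = kg·m²·s⁻³
Every term reduces to kg·m²·s⁻³.

Yes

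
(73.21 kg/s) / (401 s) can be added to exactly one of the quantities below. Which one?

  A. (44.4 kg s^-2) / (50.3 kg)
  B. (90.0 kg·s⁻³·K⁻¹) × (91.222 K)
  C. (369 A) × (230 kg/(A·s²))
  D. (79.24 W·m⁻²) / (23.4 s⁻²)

Reference: [kg·s⁻¹] / [s] = kg·s⁻².
Each option:
  A. [kg·s⁻²] / [kg] = s⁻²
  B. [kg·s⁻³·K⁻¹] · [K] = kg·s⁻³
  C. [A] · [kg·s⁻²·A⁻¹] = kg·s⁻²  ← same
  D. [kg·s⁻³] / [s⁻²] = kg·s⁻¹
Only C. matches kg·s⁻².

C.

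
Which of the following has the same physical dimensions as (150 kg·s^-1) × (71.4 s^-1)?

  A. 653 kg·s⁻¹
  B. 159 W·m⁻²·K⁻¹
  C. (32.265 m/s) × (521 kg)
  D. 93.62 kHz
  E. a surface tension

Reference: [kg·s⁻¹] · [s⁻¹] = kg·s⁻².
Each option:
  A. kg·s⁻¹
  B. W·m⁻²·K⁻¹ = J·s⁻¹·m⁻²·K⁻¹ = kg·s⁻³·K⁻¹
  C. [m·s⁻¹] · [kg] = kg·m·s⁻¹
  D. Hz = s⁻¹
  E. [surface tension] = kg·s⁻²  ← same
Only E. matches kg·s⁻².

E.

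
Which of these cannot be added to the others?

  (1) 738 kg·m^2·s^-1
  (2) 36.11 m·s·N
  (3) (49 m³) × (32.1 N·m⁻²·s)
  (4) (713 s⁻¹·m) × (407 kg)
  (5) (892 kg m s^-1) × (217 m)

(4)

Reduce each to base SI dimensions:
  (1) kg·m²·s⁻¹
  (2) N·m·s = kg·m·s⁻²·m·s = kg·m²·s⁻¹
  (3) [m³] · [kg·m⁻¹·s⁻¹] = kg·m²·s⁻¹
  (4) [m·s⁻¹] · [kg] = kg·m·s⁻¹
  (5) [kg·m·s⁻¹] · [m] = kg·m²·s⁻¹
All reduce to kg·m²·s⁻¹ except (4), which is kg·m·s⁻¹.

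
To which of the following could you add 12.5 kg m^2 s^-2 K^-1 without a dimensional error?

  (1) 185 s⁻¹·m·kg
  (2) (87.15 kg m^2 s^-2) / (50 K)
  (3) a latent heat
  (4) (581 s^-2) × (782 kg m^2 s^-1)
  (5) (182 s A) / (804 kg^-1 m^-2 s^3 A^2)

(2)

Reference: kg·m²·s⁻²·K⁻¹.
Each option:
  (1) kg·m·s⁻¹
  (2) [kg·m²·s⁻²] / [K] = kg·m²·s⁻²·K⁻¹  ← same
  (3) [latent heat] = m²·s⁻²
  (4) [s⁻²] · [kg·m²·s⁻¹] = kg·m²·s⁻³
  (5) [s·A] / [kg⁻¹·m⁻²·s³·A²] = kg·m²·s⁻²·A⁻¹
Only (2) matches kg·m²·s⁻²·K⁻¹.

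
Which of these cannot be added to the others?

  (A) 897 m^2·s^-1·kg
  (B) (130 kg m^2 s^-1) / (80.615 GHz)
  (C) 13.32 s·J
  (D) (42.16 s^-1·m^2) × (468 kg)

(B)

Dimensions:
  (A) kg·m²·s⁻¹
  (B) [kg·m²·s⁻¹] / [s⁻¹] = kg·m²
  (C) J·s = N·m·s = kg·m²·s⁻¹
  (D) [m²·s⁻¹] · [kg] = kg·m²·s⁻¹
All reduce to kg·m²·s⁻¹ except (B), which is kg·m².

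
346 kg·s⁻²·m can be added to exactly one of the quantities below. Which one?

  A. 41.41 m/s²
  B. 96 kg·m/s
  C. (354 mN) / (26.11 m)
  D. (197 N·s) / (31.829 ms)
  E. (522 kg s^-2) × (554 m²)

Reference: kg·m·s⁻².
Each option:
  A. m·s⁻²
  B. kg·m·s⁻¹
  C. [kg·m·s⁻²] / [m] = kg·s⁻²
  D. [kg·m·s⁻¹] / [s] = kg·m·s⁻²  ← same
  E. [kg·s⁻²] · [m²] = kg·m²·s⁻²
Only D. matches kg·m·s⁻².

D.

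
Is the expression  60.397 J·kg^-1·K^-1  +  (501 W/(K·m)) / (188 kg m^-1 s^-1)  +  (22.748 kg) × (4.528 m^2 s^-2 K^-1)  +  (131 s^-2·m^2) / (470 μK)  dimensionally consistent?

No

Dimensions:
  60.397 J·kg^-1·K^-1:  J·kg⁻¹·K⁻¹ = N·m·kg⁻¹·K⁻¹ = m²·s⁻²·K⁻¹
  (501 W/(K·m)) / (188 kg m^-1 s^-1):  [kg·m·s⁻³·K⁻¹] / [kg·m⁻¹·s⁻¹] = m²·s⁻²·K⁻¹
  (22.748 kg) × (4.528 m^2 s^-2 K^-1):  [kg] · [m²·s⁻²·K⁻¹] = kg·m²·s⁻²·K⁻¹
  (131 s^-2·m^2) / (470 μK):  [m²·s⁻²] / [K] = m²·s⁻²·K⁻¹
The terms do not share a single dimension (kg·m²·s⁻²·K⁻¹ vs m²·s⁻²·K⁻¹).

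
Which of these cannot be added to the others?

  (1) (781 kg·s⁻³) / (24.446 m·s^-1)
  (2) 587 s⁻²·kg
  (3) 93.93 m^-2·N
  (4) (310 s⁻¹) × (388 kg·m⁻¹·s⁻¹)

(2)

In SI base units:
  (1) [kg·s⁻³] / [m·s⁻¹] = kg·m⁻¹·s⁻²
  (2) kg·s⁻²
  (3) N·m⁻² = kg·m·s⁻²·m⁻² = kg·m⁻¹·s⁻²
  (4) [s⁻¹] · [kg·m⁻¹·s⁻¹] = kg·m⁻¹·s⁻²
All reduce to kg·m⁻¹·s⁻² except (2), which is kg·s⁻².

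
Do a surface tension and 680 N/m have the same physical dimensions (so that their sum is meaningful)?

Yes

Reduce each to base SI dimensions:
  a surface tension:  [surface tension] = kg·s⁻²
  680 N/m:  N·m⁻¹ = kg·m·s⁻²·m⁻¹ = kg·s⁻²
Both are kg·s⁻², so they have the same dimensions and can be added.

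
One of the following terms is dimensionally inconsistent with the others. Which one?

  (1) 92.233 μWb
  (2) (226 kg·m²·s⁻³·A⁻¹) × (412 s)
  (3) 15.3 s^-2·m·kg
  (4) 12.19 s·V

(3)

Dimensions:
  (1) Wb = V·s = kg·m²·s⁻²·A⁻¹
  (2) [kg·m²·s⁻³·A⁻¹] · [s] = kg·m²·s⁻²·A⁻¹
  (3) kg·m·s⁻²
  (4) V·s = J·C⁻¹·s = kg·m²·s⁻²·A⁻¹
All reduce to kg·m²·s⁻²·A⁻¹ except (3), which is kg·m·s⁻².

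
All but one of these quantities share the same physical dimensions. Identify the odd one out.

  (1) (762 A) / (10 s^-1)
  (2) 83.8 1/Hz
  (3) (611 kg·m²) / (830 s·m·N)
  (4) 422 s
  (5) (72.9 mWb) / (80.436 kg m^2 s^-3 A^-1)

Reduce each to base SI dimensions:
  (1) [A] / [s⁻¹] = s·A
  (2) Hz⁻¹ = (s⁻¹)⁻¹ = s
  (3) [kg·m²] / [kg·m²·s⁻¹] = s
  (4) s
  (5) [kg·m²·s⁻²·A⁻¹] / [kg·m²·s⁻³·A⁻¹] = s
All reduce to s except (1), which is s·A.

(1)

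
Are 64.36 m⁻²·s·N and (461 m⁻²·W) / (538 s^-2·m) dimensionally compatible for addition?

Reduce each to base SI dimensions:
  64.36 m⁻²·s·N:  N·s·m⁻² = kg·m·s⁻²·s·m⁻² = kg·m⁻¹·s⁻¹
  (461 m⁻²·W) / (538 s^-2·m):  [kg·s⁻³] / [m·s⁻²] = kg·m⁻¹·s⁻¹
Both are kg·m⁻¹·s⁻¹, so they have the same dimensions and can be added.

Yes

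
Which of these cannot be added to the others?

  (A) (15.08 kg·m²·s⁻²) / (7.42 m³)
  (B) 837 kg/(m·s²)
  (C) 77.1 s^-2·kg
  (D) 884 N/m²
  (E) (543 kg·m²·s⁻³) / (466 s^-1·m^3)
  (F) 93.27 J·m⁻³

Expand each in SI base units:
  (A) [kg·m²·s⁻²] / [m³] = kg·m⁻¹·s⁻²
  (B) kg·m⁻¹·s⁻²
  (C) kg·s⁻²
  (D) N·m⁻² = kg·m·s⁻²·m⁻² = kg·m⁻¹·s⁻²
  (E) [kg·m²·s⁻³] / [m³·s⁻¹] = kg·m⁻¹·s⁻²
  (F) J·m⁻³ = N·m·m⁻³ = kg·m⁻¹·s⁻²
All reduce to kg·m⁻¹·s⁻² except (C), which is kg·s⁻².

(C)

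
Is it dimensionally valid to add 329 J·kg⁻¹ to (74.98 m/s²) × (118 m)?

Yes

Reduce each to base SI dimensions:
  329 J·kg⁻¹:  J·kg⁻¹ = N·m·kg⁻¹ = m²·s⁻²
  (74.98 m/s²) × (118 m):  [m·s⁻²] · [m] = m²·s⁻²
Both are m²·s⁻², so they have the same dimensions and can be added.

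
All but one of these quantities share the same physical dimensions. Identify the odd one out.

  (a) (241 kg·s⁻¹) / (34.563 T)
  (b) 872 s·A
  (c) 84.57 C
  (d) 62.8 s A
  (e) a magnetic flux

(e)

Work out the base dimensions of each:
  (a) [kg·s⁻¹] / [kg·s⁻²·A⁻¹] = s·A
  (b) A·s = s·A
  (c) C = s·A
  (d) s·A
  (e) [magnetic flux] = kg·m²·s⁻²·A⁻¹
All reduce to s·A except (e), which is kg·m²·s⁻²·A⁻¹.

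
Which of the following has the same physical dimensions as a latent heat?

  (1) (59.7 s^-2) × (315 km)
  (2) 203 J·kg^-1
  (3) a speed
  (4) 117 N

(2)

Reference: [latent heat] = m²·s⁻².
Each option:
  (1) [s⁻²] · [m] = m·s⁻²
  (2) J·kg⁻¹ = N·m·kg⁻¹ = m²·s⁻²  ← same
  (3) [speed] = m·s⁻¹
  (4) N = kg·m·s⁻²
Only (2) matches m²·s⁻².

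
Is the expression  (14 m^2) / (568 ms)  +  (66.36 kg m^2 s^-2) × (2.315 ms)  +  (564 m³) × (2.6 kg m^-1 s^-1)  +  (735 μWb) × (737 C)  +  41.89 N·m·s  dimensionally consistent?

No

Reduce each to base SI dimensions:
  (14 m^2) / (568 ms):  [m²] / [s] = m²·s⁻¹
  (66.36 kg m^2 s^-2) × (2.315 ms):  [kg·m²·s⁻²] · [s] = kg·m²·s⁻¹
  (564 m³) × (2.6 kg m^-1 s^-1):  [m³] · [kg·m⁻¹·s⁻¹] = kg·m²·s⁻¹
  (735 μWb) × (737 C):  [kg·m²·s⁻²·A⁻¹] · [s·A] = kg·m²·s⁻¹
  41.89 N·m·s:  N·m·s = kg·m·s⁻²·m·s = kg·m²·s⁻¹
The terms do not share a single dimension (kg·m²·s⁻¹ vs m²·s⁻¹).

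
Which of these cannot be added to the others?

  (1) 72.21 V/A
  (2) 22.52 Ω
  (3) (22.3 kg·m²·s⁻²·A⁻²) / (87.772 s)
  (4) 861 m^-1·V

In SI base units:
  (1) V·A⁻¹ = J·C⁻¹·A⁻¹ = kg·m²·s⁻³·A⁻²
  (2) Ω = V·A⁻¹ = kg·m²·s⁻³·A⁻²
  (3) [kg·m²·s⁻²·A⁻²] / [s] = kg·m²·s⁻³·A⁻²
  (4) V·m⁻¹ = J·C⁻¹·m⁻¹ = kg·m·s⁻³·A⁻¹
All reduce to kg·m²·s⁻³·A⁻² except (4), which is kg·m·s⁻³·A⁻¹.

(4)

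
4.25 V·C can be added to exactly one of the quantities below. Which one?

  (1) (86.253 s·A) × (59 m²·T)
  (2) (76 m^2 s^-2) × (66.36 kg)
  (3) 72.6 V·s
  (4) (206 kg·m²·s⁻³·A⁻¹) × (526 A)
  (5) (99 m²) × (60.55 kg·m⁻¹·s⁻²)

Reference: C·V = s·A·J·C⁻¹ = kg·m²·s⁻².
Each option:
  (1) [s·A] · [kg·m²·s⁻²·A⁻¹] = kg·m²·s⁻¹
  (2) [m²·s⁻²] · [kg] = kg·m²·s⁻²  ← same
  (3) V·s = J·C⁻¹·s = kg·m²·s⁻²·A⁻¹
  (4) [kg·m²·s⁻³·A⁻¹] · [A] = kg·m²·s⁻³
  (5) [m²] · [kg·m⁻¹·s⁻²] = kg·m·s⁻²
Only (2) matches kg·m²·s⁻².

(2)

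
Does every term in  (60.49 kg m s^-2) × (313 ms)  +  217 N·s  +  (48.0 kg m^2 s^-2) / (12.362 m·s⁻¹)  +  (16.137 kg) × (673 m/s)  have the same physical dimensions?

Expand each in SI base units:
  (60.49 kg m s^-2) × (313 ms):  [kg·m·s⁻²] · [s] = kg·m·s⁻¹
  217 N·s:  N·s = kg·m·s⁻²·s = kg·m·s⁻¹
  (48.0 kg m^2 s^-2) / (12.362 m·s⁻¹):  [kg·m²·s⁻²] / [m·s⁻¹] = kg·m·s⁻¹
  (16.137 kg) × (673 m/s):  [kg] · [m·s⁻¹] = kg·m·s⁻¹
Every term reduces to kg·m·s⁻¹.

Yes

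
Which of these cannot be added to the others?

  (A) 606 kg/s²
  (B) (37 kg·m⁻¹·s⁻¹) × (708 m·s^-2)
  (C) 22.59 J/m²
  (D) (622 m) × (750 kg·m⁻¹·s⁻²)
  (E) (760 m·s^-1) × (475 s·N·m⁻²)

In SI base units:
  (A) kg·s⁻²
  (B) [kg·m⁻¹·s⁻¹] · [m·s⁻²] = kg·s⁻³
  (C) J·m⁻² = N·m·m⁻² = kg·s⁻²
  (D) [m] · [kg·m⁻¹·s⁻²] = kg·s⁻²
  (E) [m·s⁻¹] · [kg·m⁻¹·s⁻¹] = kg·s⁻²
All reduce to kg·s⁻² except (B), which is kg·s⁻³.

(B)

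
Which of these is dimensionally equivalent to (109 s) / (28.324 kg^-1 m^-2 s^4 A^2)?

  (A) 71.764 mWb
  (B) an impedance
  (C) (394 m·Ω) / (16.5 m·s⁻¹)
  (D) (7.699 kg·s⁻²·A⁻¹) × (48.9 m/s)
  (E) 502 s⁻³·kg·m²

Reference: [s] / [kg⁻¹·m⁻²·s⁴·A²] = kg·m²·s⁻³·A⁻².
Each option:
  (A) Wb = V·s = kg·m²·s⁻²·A⁻¹
  (B) [impedance] = kg·m²·s⁻³·A⁻²  ← same
  (C) [kg·m³·s⁻³·A⁻²] / [m·s⁻¹] = kg·m²·s⁻²·A⁻²
  (D) [kg·s⁻²·A⁻¹] · [m·s⁻¹] = kg·m·s⁻³·A⁻¹
  (E) kg·m²·s⁻³
Only (B) matches kg·m²·s⁻³·A⁻².

(B)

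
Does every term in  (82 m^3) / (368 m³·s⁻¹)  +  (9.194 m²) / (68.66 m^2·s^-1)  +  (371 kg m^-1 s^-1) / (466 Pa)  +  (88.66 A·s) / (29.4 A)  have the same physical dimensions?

Expand each in SI base units:
  (82 m^3) / (368 m³·s⁻¹):  [m³] / [m³·s⁻¹] = s
  (9.194 m²) / (68.66 m^2·s^-1):  [m²] / [m²·s⁻¹] = s
  (371 kg m^-1 s^-1) / (466 Pa):  [kg·m⁻¹·s⁻¹] / [kg·m⁻¹·s⁻²] = s
  (88.66 A·s) / (29.4 A):  [s·A] / [A] = s
Every term reduces to s.

Yes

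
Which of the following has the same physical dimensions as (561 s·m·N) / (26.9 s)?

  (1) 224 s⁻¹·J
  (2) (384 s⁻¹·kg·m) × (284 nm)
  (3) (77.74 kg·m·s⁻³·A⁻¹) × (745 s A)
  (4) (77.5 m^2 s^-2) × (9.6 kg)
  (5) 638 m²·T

(4)

Reference: [kg·m²·s⁻¹] / [s] = kg·m²·s⁻².
Each option:
  (1) J·s⁻¹ = N·m·s⁻¹ = kg·m²·s⁻³
  (2) [kg·m·s⁻¹] · [m] = kg·m²·s⁻¹
  (3) [kg·m·s⁻³·A⁻¹] · [s·A] = kg·m·s⁻²
  (4) [m²·s⁻²] · [kg] = kg·m²·s⁻²  ← same
  (5) T·m² = Wb·m⁻²·m² = kg·m²·s⁻²·A⁻¹
Only (4) matches kg·m²·s⁻².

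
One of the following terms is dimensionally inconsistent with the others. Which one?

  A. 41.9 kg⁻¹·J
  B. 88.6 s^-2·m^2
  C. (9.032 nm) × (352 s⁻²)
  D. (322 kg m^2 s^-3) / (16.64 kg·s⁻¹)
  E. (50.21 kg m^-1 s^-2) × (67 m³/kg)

Dimensions:
  A. J·kg⁻¹ = N·m·kg⁻¹ = m²·s⁻²
  B. m²·s⁻²
  C. [m] · [s⁻²] = m·s⁻²
  D. [kg·m²·s⁻³] / [kg·s⁻¹] = m²·s⁻²
  E. [kg·m⁻¹·s⁻²] · [kg⁻¹·m³] = m²·s⁻²
All reduce to m²·s⁻² except C., which is m·s⁻².

C.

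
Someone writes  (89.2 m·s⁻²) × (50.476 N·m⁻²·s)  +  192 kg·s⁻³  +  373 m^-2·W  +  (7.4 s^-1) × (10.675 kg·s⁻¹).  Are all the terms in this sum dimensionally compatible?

No

Expand each in SI base units:
  (89.2 m·s⁻²) × (50.476 N·m⁻²·s):  [m·s⁻²] · [kg·m⁻¹·s⁻¹] = kg·s⁻³
  192 kg·s⁻³:  kg·s⁻³
  373 m^-2·W:  W·m⁻² = J·s⁻¹·m⁻² = kg·s⁻³
  (7.4 s^-1) × (10.675 kg·s⁻¹):  [s⁻¹] · [kg·s⁻¹] = kg·s⁻²
The terms do not share a single dimension (kg·s⁻² vs kg·s⁻³).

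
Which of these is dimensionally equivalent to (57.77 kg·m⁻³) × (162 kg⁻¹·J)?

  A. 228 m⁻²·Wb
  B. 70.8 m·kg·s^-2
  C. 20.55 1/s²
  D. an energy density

Reference: [kg·m⁻³] · [m²·s⁻²] = kg·m⁻¹·s⁻².
Each option:
  A. Wb·m⁻² = V·s·m⁻² = kg·s⁻²·A⁻¹
  B. kg·m·s⁻²
  C. s⁻²
  D. [energy density] = kg·m⁻¹·s⁻²  ← same
Only D. matches kg·m⁻¹·s⁻².

D.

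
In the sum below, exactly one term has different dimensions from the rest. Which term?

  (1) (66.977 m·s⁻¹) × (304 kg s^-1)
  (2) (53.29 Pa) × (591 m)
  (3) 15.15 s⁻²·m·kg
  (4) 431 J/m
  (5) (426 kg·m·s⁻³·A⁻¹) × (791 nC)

(2)

Expand each in SI base units:
  (1) [m·s⁻¹] · [kg·s⁻¹] = kg·m·s⁻²
  (2) [kg·m⁻¹·s⁻²] · [m] = kg·s⁻²
  (3) kg·m·s⁻²
  (4) J·m⁻¹ = N·m·m⁻¹ = kg·m·s⁻²
  (5) [kg·m·s⁻³·A⁻¹] · [s·A] = kg·m·s⁻²
All reduce to kg·m·s⁻² except (2), which is kg·s⁻².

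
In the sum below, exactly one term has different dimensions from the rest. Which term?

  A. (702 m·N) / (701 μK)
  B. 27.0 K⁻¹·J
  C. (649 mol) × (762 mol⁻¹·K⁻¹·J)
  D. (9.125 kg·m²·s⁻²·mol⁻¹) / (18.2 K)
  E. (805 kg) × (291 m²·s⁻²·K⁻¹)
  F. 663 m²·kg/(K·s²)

D.

Work out the base dimensions of each:
  A. [kg·m²·s⁻²] / [K] = kg·m²·s⁻²·K⁻¹
  B. J·K⁻¹ = N·m·K⁻¹ = kg·m²·s⁻²·K⁻¹
  C. [mol] · [kg·m²·s⁻²·K⁻¹·mol⁻¹] = kg·m²·s⁻²·K⁻¹
  D. [kg·m²·s⁻²·mol⁻¹] / [K] = kg·m²·s⁻²·K⁻¹·mol⁻¹
  E. [kg] · [m²·s⁻²·K⁻¹] = kg·m²·s⁻²·K⁻¹
  F. kg·m²·s⁻²·K⁻¹
All reduce to kg·m²·s⁻²·K⁻¹ except D., which is kg·m²·s⁻²·K⁻¹·mol⁻¹.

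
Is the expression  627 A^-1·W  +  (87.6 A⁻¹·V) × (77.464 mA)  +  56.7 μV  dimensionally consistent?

Yes

Reduce each to base SI dimensions:
  627 A^-1·W:  W·A⁻¹ = J·s⁻¹·A⁻¹ = kg·m²·s⁻³·A⁻¹
  (87.6 A⁻¹·V) × (77.464 mA):  [kg·m²·s⁻³·A⁻²] · [A] = kg·m²·s⁻³·A⁻¹
  56.7 μV:  V = J·C⁻¹ = kg·m²·s⁻³·A⁻¹
Every term reduces to kg·m²·s⁻³·A⁻¹.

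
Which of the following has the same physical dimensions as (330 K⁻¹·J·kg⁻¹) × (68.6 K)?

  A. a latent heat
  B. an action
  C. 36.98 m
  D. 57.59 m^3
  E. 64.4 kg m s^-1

Reference: [m²·s⁻²·K⁻¹] · [K] = m²·s⁻².
Each option:
  A. [latent heat] = m²·s⁻²  ← same
  B. [action] = kg·m²·s⁻¹
  C. m
  D. m³
  E. kg·m·s⁻¹
Only A. matches m²·s⁻².

A.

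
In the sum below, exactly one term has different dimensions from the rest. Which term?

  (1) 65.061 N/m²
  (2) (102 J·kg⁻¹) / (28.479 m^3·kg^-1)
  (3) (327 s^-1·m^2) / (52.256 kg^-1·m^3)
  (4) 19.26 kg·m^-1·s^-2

(3)

Reduce each to base SI dimensions:
  (1) N·m⁻² = kg·m·s⁻²·m⁻² = kg·m⁻¹·s⁻²
  (2) [m²·s⁻²] / [kg⁻¹·m³] = kg·m⁻¹·s⁻²
  (3) [m²·s⁻¹] / [kg⁻¹·m³] = kg·m⁻¹·s⁻¹
  (4) kg·m⁻¹·s⁻²
All reduce to kg·m⁻¹·s⁻² except (3), which is kg·m⁻¹·s⁻¹.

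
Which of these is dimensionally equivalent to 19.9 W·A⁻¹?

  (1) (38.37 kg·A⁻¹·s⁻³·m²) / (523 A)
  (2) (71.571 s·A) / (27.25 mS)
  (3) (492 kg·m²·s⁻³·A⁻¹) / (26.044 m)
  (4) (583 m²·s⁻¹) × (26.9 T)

Reference: W·A⁻¹ = J·s⁻¹·A⁻¹ = kg·m²·s⁻³·A⁻¹.
Each option:
  (1) [kg·m²·s⁻³·A⁻¹] / [A] = kg·m²·s⁻³·A⁻²
  (2) [s·A] / [kg⁻¹·m⁻²·s³·A²] = kg·m²·s⁻²·A⁻¹
  (3) [kg·m²·s⁻³·A⁻¹] / [m] = kg·m·s⁻³·A⁻¹
  (4) [m²·s⁻¹] · [kg·s⁻²·A⁻¹] = kg·m²·s⁻³·A⁻¹  ← same
Only (4) matches kg·m²·s⁻³·A⁻¹.

(4)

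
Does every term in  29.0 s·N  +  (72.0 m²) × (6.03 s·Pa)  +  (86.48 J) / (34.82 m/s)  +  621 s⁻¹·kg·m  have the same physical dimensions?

Reduce each to base SI dimensions:
  29.0 s·N:  N·s = kg·m·s⁻²·s = kg·m·s⁻¹
  (72.0 m²) × (6.03 s·Pa):  [m²] · [kg·m⁻¹·s⁻¹] = kg·m·s⁻¹
  (86.48 J) / (34.82 m/s):  [kg·m²·s⁻²] / [m·s⁻¹] = kg·m·s⁻¹
  621 s⁻¹·kg·m:  kg·m·s⁻¹
Every term reduces to kg·m·s⁻¹.

Yes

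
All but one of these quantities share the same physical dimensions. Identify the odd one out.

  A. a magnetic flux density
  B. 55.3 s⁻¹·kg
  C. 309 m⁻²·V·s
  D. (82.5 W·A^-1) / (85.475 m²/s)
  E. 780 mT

B.

Work out the base dimensions of each:
  A. [magnetic flux density] = kg·s⁻²·A⁻¹
  B. kg·s⁻¹
  C. V·s·m⁻² = J·C⁻¹·s·m⁻² = kg·s⁻²·A⁻¹
  D. [kg·m²·s⁻³·A⁻¹] / [m²·s⁻¹] = kg·s⁻²·A⁻¹
  E. T = Wb·m⁻² = kg·s⁻²·A⁻¹
All reduce to kg·s⁻²·A⁻¹ except B., which is kg·s⁻¹.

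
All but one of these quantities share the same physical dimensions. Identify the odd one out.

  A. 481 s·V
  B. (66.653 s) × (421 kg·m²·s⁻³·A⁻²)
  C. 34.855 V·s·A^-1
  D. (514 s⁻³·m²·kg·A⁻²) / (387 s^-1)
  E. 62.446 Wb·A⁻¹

Work out the base dimensions of each:
  A. V·s = J·C⁻¹·s = kg·m²·s⁻²·A⁻¹
  B. [s] · [kg·m²·s⁻³·A⁻²] = kg·m²·s⁻²·A⁻²
  C. V·s·A⁻¹ = J·C⁻¹·s·A⁻¹ = kg·m²·s⁻²·A⁻²
  D. [kg·m²·s⁻³·A⁻²] / [s⁻¹] = kg·m²·s⁻²·A⁻²
  E. Wb·A⁻¹ = V·s·A⁻¹ = kg·m²·s⁻²·A⁻²
All reduce to kg·m²·s⁻²·A⁻² except A., which is kg·m²·s⁻²·A⁻¹.

A.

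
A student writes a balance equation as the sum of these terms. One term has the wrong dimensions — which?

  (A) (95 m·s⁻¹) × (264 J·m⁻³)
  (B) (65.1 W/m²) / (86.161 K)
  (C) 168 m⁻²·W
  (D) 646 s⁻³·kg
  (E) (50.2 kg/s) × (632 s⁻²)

(B)

Work out the base dimensions of each:
  (A) [m·s⁻¹] · [kg·m⁻¹·s⁻²] = kg·s⁻³
  (B) [kg·s⁻³] / [K] = kg·s⁻³·K⁻¹
  (C) W·m⁻² = J·s⁻¹·m⁻² = kg·s⁻³
  (D) kg·s⁻³
  (E) [kg·s⁻¹] · [s⁻²] = kg·s⁻³
All reduce to kg·s⁻³ except (B), which is kg·s⁻³·K⁻¹.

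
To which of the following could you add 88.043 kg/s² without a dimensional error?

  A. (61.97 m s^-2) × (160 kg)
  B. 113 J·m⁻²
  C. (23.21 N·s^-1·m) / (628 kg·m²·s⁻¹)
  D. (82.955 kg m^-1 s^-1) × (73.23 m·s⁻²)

B.

Reference: kg·s⁻².
Each option:
  A. [m·s⁻²] · [kg] = kg·m·s⁻²
  B. J·m⁻² = N·m·m⁻² = kg·s⁻²  ← same
  C. [kg·m²·s⁻³] / [kg·m²·s⁻¹] = s⁻²
  D. [kg·m⁻¹·s⁻¹] · [m·s⁻²] = kg·s⁻³
Only B. matches kg·s⁻².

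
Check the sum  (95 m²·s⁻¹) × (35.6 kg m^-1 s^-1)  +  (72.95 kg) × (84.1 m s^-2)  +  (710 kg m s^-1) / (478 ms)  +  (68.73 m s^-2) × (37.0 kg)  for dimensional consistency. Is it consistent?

Yes

Dimensions:
  (95 m²·s⁻¹) × (35.6 kg m^-1 s^-1):  [m²·s⁻¹] · [kg·m⁻¹·s⁻¹] = kg·m·s⁻²
  (72.95 kg) × (84.1 m s^-2):  [kg] · [m·s⁻²] = kg·m·s⁻²
  (710 kg m s^-1) / (478 ms):  [kg·m·s⁻¹] / [s] = kg·m·s⁻²
  (68.73 m s^-2) × (37.0 kg):  [m·s⁻²] · [kg] = kg·m·s⁻²
Every term reduces to kg·m·s⁻².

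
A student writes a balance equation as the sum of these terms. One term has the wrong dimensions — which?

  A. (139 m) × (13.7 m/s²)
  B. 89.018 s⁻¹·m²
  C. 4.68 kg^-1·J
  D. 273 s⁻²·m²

Dimensions:
  A. [m] · [m·s⁻²] = m²·s⁻²
  B. m²·s⁻¹
  C. J·kg⁻¹ = N·m·kg⁻¹ = m²·s⁻²
  D. m²·s⁻²
All reduce to m²·s⁻² except B., which is m²·s⁻¹.

B.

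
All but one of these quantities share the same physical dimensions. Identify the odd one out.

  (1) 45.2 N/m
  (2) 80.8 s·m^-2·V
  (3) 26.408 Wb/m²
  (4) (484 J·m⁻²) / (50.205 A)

(1)

In SI base units:
  (1) N·m⁻¹ = kg·m·s⁻²·m⁻¹ = kg·s⁻²
  (2) V·s·m⁻² = J·C⁻¹·s·m⁻² = kg·s⁻²·A⁻¹
  (3) Wb·m⁻² = V·s·m⁻² = kg·s⁻²·A⁻¹
  (4) [kg·s⁻²] / [A] = kg·s⁻²·A⁻¹
All reduce to kg·s⁻²·A⁻¹ except (1), which is kg·s⁻².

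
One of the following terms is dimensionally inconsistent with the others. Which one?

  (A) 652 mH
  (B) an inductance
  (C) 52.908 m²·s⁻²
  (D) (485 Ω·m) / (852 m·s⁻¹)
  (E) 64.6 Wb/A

Dimensions:
  (A) H = V·s·A⁻¹ = kg·m²·s⁻²·A⁻²
  (B) [inductance] = kg·m²·s⁻²·A⁻²
  (C) m²·s⁻²
  (D) [kg·m³·s⁻³·A⁻²] / [m·s⁻¹] = kg·m²·s⁻²·A⁻²
  (E) Wb·A⁻¹ = V·s·A⁻¹ = kg·m²·s⁻²·A⁻²
All reduce to kg·m²·s⁻²·A⁻² except (C), which is m²·s⁻².

(C)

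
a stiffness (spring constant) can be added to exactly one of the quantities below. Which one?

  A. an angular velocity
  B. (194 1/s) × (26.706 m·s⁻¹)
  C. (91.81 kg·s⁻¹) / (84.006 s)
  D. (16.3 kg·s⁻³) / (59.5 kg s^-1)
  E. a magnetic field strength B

C.

Reference: [stiffness (spring constant)] = kg·s⁻².
Each option:
  A. [angular velocity] = s⁻¹
  B. [s⁻¹] · [m·s⁻¹] = m·s⁻²
  C. [kg·s⁻¹] / [s] = kg·s⁻²  ← same
  D. [kg·s⁻³] / [kg·s⁻¹] = s⁻²
  E. [magnetic field strength B] = kg·s⁻²·A⁻¹
Only C. matches kg·s⁻².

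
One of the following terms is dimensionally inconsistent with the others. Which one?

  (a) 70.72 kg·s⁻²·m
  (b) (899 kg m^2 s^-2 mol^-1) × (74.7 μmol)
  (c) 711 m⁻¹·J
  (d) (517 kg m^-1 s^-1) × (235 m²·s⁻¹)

(b)

In SI base units:
  (a) kg·m·s⁻²
  (b) [kg·m²·s⁻²·mol⁻¹] · [mol] = kg·m²·s⁻²
  (c) J·m⁻¹ = N·m·m⁻¹ = kg·m·s⁻²
  (d) [kg·m⁻¹·s⁻¹] · [m²·s⁻¹] = kg·m·s⁻²
All reduce to kg·m·s⁻² except (b), which is kg·m²·s⁻².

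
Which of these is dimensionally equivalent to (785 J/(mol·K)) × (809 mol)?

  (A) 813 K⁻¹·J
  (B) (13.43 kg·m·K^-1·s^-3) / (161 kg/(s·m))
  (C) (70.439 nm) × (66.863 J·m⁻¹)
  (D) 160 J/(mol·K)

(A)

Reference: [kg·m²·s⁻²·K⁻¹·mol⁻¹] · [mol] = kg·m²·s⁻²·K⁻¹.
Each option:
  (A) J·K⁻¹ = N·m·K⁻¹ = kg·m²·s⁻²·K⁻¹  ← same
  (B) [kg·m·s⁻³·K⁻¹] / [kg·m⁻¹·s⁻¹] = m²·s⁻²·K⁻¹
  (C) [m] · [kg·m·s⁻²] = kg·m²·s⁻²
  (D) J·mol⁻¹·K⁻¹ = N·m·mol⁻¹·K⁻¹ = kg·m²·s⁻²·K⁻¹·mol⁻¹
Only (A) matches kg·m²·s⁻²·K⁻¹.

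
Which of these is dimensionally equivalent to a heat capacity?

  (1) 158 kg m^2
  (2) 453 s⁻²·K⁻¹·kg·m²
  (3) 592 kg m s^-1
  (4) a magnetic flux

(2)

Reference: [heat capacity] = kg·m²·s⁻²·K⁻¹.
Each option:
  (1) kg·m²
  (2) kg·m²·s⁻²·K⁻¹  ← same
  (3) kg·m·s⁻¹
  (4) [magnetic flux] = kg·m²·s⁻²·A⁻¹
Only (2) matches kg·m²·s⁻²·K⁻¹.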